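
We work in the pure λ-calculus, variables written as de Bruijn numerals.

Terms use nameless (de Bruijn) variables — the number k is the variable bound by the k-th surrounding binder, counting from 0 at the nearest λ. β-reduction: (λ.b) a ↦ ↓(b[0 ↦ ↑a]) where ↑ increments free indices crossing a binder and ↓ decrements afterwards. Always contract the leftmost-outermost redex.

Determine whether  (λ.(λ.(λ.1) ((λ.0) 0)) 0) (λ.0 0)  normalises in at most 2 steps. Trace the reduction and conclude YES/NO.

Answer: NO — after 2 steps the term is (λ.λ.0 0) ((λ.0) (λ.0 0)), not yet normal

Working:
  start: (λ.(λ.(λ.1) ((λ.0) 0)) 0) (λ.0 0)
  [1] (λ.(λ.1) ((λ.0) 0)) (λ.0 0)
  [2] (λ.λ.0 0) ((λ.0) (λ.0 0))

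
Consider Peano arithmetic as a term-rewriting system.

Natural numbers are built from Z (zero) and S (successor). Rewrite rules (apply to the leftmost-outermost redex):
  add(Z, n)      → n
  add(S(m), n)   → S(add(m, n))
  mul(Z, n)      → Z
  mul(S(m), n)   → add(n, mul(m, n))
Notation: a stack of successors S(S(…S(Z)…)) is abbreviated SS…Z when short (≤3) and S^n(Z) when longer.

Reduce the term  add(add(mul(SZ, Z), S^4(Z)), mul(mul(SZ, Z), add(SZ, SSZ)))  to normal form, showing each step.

  start: add(add(mul(SZ, Z), S^4(Z)), mul(mul(SZ, Z), add(SZ, SSZ)))
  step 1: add(add(add(Z, mul(Z, Z)), S^4(Z)), mul(mul(SZ, Z), add(SZ, SSZ)))
  step 2: add(add(mul(Z, Z), S^4(Z)), mul(mul(SZ, Z), add(SZ, SSZ)))
  step 3: add(add(Z, S^4(Z)), mul(mul(SZ, Z), add(SZ, SSZ)))
  step 4: add(S^4(Z), mul(mul(SZ, Z), add(SZ, SSZ)))
  step 5: S(add(SSSZ, mul(mul(SZ, Z), add(SZ, SSZ))))
  step 6: S(S(add(SSZ, mul(mul(SZ, Z), add(SZ, SSZ)))))
  step 7: S(S(S(add(SZ, mul(mul(SZ, Z), add(SZ, SSZ))))))
  step 8: S(S(S(S(add(Z, mul(mul(SZ, Z), add(SZ, SSZ)))))))
  step 9: S(S(S(S(mul(mul(SZ, Z), add(SZ, SSZ))))))
  step 10: S(S(S(S(mul(add(Z, mul(Z, Z)), add(SZ, SSZ))))))
  step 11: S(S(S(S(mul(mul(Z, Z), add(SZ, SSZ))))))
  step 12: S(S(S(S(mul(Z, add(SZ, SSZ))))))
  step 13: S^4(Z)

Answer: normal form = S^4(Z)  (in 13 steps)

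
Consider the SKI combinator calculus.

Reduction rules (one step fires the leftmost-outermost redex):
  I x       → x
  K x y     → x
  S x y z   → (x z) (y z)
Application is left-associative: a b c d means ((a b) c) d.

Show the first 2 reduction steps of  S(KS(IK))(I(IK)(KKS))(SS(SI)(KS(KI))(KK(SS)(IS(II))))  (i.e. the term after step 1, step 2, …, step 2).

Answer: after 2 steps: S(SS(SI)(KS(KI))(KK(SS)(IS(II))))(I(IK)(KKS)(SS(SI)(KS(KI))(KK(SS)(IS(II)))))

Reduction:
  start: S(KS(IK))(I(IK)(KKS))(SS(SI)(KS(KI))(KK(SS)(IS(II))))
  step 1: KS(IK)(SS(SI)(KS(KI))(KK(SS)(IS(II))))(I(IK)(KKS)(SS(SI)(KS(KI))(KK(SS)(IS(II)))))
  step 2: S(SS(SI)(KS(KI))(KK(SS)(IS(II))))(I(IK)(KKS)(SS(SI)(KS(KI))(KK(SS)(IS(II)))))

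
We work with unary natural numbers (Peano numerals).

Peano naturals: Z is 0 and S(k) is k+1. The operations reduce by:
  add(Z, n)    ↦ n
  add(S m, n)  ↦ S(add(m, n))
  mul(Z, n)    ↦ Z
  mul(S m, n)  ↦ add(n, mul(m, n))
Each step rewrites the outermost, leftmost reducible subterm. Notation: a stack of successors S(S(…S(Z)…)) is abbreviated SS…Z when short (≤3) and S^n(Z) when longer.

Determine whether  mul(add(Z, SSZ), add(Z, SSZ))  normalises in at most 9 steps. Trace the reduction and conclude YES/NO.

Answer: NO — after 9 steps the term is S(S(S(add(SZ, mul(Z, add(Z, SSZ)))))), not yet normal

Reduction:
  start: mul(add(Z, SSZ), add(Z, SSZ))
  →1  mul(SSZ, add(Z, SSZ))
  →2  add(add(Z, SSZ), mul(SZ, add(Z, SSZ)))
  →3  add(SSZ, mul(SZ, add(Z, SSZ)))
  →4  S(add(SZ, mul(SZ, add(Z, SSZ))))
  →5  S(S(add(Z, mul(SZ, add(Z, SSZ)))))
  →6  S(S(mul(SZ, add(Z, SSZ))))
  →7  S(S(add(add(Z, SSZ), mul(Z, add(Z, SSZ)))))
  →8  S(S(add(SSZ, mul(Z, add(Z, SSZ)))))
  →9  S(S(S(add(SZ, mul(Z, add(Z, SSZ))))))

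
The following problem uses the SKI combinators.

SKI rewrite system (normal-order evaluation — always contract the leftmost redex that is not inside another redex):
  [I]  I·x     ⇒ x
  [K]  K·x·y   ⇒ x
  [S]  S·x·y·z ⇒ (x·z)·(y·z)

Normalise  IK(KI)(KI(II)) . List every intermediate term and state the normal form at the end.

  start: IK(KI)(KI(II))
  step 1: K(KI)(KI(II))
  step 2: KI

Answer: normal form = KI  (in 2 steps)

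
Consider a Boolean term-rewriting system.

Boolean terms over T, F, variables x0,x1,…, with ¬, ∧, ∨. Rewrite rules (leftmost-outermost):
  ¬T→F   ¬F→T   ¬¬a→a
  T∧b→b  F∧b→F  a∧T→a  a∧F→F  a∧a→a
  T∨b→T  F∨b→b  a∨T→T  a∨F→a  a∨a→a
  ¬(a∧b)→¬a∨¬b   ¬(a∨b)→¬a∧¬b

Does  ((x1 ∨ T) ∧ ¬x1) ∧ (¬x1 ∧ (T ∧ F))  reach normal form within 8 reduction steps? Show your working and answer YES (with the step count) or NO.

  start: ((x1 ∨ T) ∧ ¬x1) ∧ (¬x1 ∧ (T ∧ F))
  →1  (T ∧ ¬x1) ∧ (¬x1 ∧ (T ∧ F))
  →2  ¬x1 ∧ (¬x1 ∧ (T ∧ F))
  →3  ¬x1 ∧ (¬x1 ∧ F)
  →4  ¬x1 ∧ F
  →5  F

Answer: YES — reaches normal form F in 5 ≤ 8 steps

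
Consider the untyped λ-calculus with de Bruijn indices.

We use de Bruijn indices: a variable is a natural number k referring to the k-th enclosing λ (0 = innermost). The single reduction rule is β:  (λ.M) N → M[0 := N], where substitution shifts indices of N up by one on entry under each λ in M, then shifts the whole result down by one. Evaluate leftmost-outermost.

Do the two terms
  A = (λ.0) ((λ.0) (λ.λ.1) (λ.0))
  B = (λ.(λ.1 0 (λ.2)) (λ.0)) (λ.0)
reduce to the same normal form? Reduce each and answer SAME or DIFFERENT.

Term A:
  start: (λ.0) ((λ.0) (λ.λ.1) (λ.0))
  →1  (λ.0) (λ.λ.1) (λ.0)
  →2  (λ.λ.1) (λ.0)
  →3  λ.λ.0

Term B:
  start: (λ.(λ.1 0 (λ.2)) (λ.0)) (λ.0)
  →1  (λ.(λ.0) 0 (λ.λ.0)) (λ.0)
  →2  (λ.0) (λ.0) (λ.λ.0)
  →3  (λ.0) (λ.λ.0)
  →4  λ.λ.0

Answer: SAME — A ⇓ λ.λ.0, B ⇓ λ.λ.0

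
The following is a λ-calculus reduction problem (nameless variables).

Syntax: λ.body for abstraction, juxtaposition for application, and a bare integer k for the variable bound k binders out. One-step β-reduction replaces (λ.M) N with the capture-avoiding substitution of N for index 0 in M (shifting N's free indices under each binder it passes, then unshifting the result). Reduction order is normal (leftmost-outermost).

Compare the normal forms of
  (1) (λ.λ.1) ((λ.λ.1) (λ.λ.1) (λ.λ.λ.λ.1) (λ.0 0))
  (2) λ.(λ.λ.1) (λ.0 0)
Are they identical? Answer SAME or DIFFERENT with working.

Term A:
  start: (λ.λ.1) ((λ.λ.1) (λ.λ.1) (λ.λ.λ.λ.1) (λ.0 0))
  [1] λ.(λ.λ.1) (λ.λ.1) (λ.λ.λ.λ.1) (λ.0 0)
  [2] λ.(λ.λ.λ.1) (λ.λ.λ.λ.1) (λ.0 0)
  [3] λ.(λ.λ.1) (λ.0 0)
  [4] λ.λ.λ.0 0

Term B:
  start: λ.(λ.λ.1) (λ.0 0)
  [1] λ.λ.λ.0 0

Answer: SAME — A ⇓ λ.λ.λ.0 0, B ⇓ λ.λ.λ.0 0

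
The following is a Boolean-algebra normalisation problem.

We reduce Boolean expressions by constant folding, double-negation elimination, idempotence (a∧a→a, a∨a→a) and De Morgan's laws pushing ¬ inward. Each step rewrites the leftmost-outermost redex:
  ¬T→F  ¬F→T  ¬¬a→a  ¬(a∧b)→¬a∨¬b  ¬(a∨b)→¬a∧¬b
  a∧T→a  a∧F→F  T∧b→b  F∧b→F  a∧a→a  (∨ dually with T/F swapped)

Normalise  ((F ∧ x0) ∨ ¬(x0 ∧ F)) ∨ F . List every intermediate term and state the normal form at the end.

  start: ((F ∧ x0) ∨ ¬(x0 ∧ F)) ∨ F
  step 1: (F ∧ x0) ∨ ¬(x0 ∧ F)
  step 2: F ∨ ¬(x0 ∧ F)
  step 3: ¬(x0 ∧ F)
  step 4: ¬x0 ∨ ¬F
  step 5: ¬x0 ∨ T
  step 6: T

Answer: normal form = T  (in 6 steps)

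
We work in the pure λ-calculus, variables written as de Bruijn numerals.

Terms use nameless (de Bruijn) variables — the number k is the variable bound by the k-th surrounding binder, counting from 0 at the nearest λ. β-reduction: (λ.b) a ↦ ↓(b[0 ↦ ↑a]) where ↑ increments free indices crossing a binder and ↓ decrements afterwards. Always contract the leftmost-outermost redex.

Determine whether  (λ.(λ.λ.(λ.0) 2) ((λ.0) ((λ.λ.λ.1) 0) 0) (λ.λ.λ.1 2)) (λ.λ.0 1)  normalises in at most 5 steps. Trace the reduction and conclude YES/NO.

Answer: YES — reaches normal form λ.λ.0 1 in 4 ≤ 5 steps

Working:
  start: (λ.(λ.λ.(λ.0) 2) ((λ.0) ((λ.λ.λ.1) 0) 0) (λ.λ.λ.1 2)) (λ.λ.0 1)
  step 1: (λ.λ.(λ.0) (λ.λ.0 1)) ((λ.0) ((λ.λ.λ.1) (λ.λ.0 1)) (λ.λ.0 1)) (λ.λ.λ.1 2)
  step 2: (λ.(λ.0) (λ.λ.0 1)) (λ.λ.λ.1 2)
  step 3: (λ.0) (λ.λ.0 1)
  step 4: λ.λ.0 1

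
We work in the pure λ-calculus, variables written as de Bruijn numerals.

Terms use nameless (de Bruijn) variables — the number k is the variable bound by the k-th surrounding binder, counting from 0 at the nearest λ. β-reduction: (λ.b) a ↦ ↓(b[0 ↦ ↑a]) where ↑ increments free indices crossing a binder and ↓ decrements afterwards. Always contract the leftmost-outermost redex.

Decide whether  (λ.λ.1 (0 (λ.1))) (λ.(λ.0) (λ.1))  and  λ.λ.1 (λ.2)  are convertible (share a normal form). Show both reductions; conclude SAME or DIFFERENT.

Term A:
  start: (λ.λ.1 (0 (λ.1))) (λ.(λ.0) (λ.1))
  [1] λ.(λ.(λ.0) (λ.1)) (0 (λ.1))
  [2] λ.(λ.0) (λ.1 (λ.2))
  [3] λ.λ.1 (λ.2)

Term B:
  start: λ.λ.1 (λ.2)

Answer: SAME — A ⇓ λ.λ.1 (λ.2), B ⇓ λ.λ.1 (λ.2)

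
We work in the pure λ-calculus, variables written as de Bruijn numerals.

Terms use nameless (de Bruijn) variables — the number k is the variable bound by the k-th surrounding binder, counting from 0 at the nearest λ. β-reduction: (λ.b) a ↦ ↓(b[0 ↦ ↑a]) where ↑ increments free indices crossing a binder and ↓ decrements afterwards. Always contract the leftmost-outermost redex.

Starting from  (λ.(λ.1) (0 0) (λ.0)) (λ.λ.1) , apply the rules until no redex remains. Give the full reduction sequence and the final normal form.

Answer: normal form = λ.λ.0  (in 3 steps)

Working:
  start: (λ.(λ.1) (0 0) (λ.0)) (λ.λ.1)
  →1  (λ.λ.λ.1) ((λ.λ.1) (λ.λ.1)) (λ.0)
  →2  (λ.λ.1) (λ.0)
  →3  λ.λ.0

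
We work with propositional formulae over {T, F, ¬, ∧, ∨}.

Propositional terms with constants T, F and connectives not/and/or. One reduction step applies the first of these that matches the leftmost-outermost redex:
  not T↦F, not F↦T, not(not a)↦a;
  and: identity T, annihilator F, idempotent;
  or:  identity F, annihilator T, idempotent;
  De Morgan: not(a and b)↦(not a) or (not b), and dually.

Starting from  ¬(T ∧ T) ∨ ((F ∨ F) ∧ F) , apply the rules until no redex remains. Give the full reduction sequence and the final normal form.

  start: ¬(T ∧ T) ∨ ((F ∨ F) ∧ F)
  →1  (¬T ∨ ¬T) ∨ ((F ∨ F) ∧ F)
  →2  ¬T ∨ ((F ∨ F) ∧ F)
  →3  F ∨ ((F ∨ F) ∧ F)
  →4  (F ∨ F) ∧ F
  →5  F

Answer: normal form = F  (in 5 steps)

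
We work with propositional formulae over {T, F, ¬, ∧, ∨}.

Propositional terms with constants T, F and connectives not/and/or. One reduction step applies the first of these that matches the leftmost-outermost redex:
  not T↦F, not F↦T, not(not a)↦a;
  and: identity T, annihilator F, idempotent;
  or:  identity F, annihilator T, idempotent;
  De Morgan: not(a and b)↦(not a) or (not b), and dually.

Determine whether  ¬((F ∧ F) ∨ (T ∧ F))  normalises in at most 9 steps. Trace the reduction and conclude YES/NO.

  start: ¬((F ∧ F) ∨ (T ∧ F))
  step 1: ¬(F ∧ F) ∧ ¬(T ∧ F)
  step 2: (¬F ∨ ¬F) ∧ ¬(T ∧ F)
  step 3: ¬F ∧ ¬(T ∧ F)
  step 4: T ∧ ¬(T ∧ F)
  step 5: ¬(T ∧ F)
  step 6: ¬T ∨ ¬F
  step 7: F ∨ ¬F
  step 8: ¬F
  step 9: T

Answer: YES — reaches normal form T in 9 ≤ 9 steps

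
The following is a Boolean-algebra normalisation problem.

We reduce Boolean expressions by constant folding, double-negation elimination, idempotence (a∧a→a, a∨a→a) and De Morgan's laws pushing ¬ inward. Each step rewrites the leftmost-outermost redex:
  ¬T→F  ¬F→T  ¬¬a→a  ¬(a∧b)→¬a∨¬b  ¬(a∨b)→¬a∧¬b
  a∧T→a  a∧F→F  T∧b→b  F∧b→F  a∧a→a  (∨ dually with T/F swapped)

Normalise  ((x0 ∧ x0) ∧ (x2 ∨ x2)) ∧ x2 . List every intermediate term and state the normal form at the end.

  start: ((x0 ∧ x0) ∧ (x2 ∨ x2)) ∧ x2
  →1  (x0 ∧ (x2 ∨ x2)) ∧ x2
  →2  (x0 ∧ x2) ∧ x2

Answer: normal form = (x0 ∧ x2) ∧ x2  (in 2 steps)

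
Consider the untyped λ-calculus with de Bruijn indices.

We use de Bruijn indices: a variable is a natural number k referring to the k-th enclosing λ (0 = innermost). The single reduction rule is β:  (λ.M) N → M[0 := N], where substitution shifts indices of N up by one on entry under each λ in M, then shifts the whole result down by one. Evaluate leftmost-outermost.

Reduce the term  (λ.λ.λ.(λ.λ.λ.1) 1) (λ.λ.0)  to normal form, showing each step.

Answer: normal form = λ.λ.λ.λ.1  (in 2 steps)

Working:
  start: (λ.λ.λ.(λ.λ.λ.1) 1) (λ.λ.0)
  →1  λ.λ.(λ.λ.λ.1) 1
  →2  λ.λ.λ.λ.1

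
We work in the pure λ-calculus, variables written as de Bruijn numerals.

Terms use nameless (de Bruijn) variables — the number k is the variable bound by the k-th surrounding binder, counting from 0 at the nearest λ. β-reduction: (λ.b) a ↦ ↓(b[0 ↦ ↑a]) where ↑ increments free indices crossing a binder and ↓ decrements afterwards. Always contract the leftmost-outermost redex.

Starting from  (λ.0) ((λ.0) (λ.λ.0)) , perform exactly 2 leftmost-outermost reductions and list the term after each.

Answer: after 2 steps: λ.λ.0

Reduction:
  start: (λ.0) ((λ.0) (λ.λ.0))
  [1] (λ.0) (λ.λ.0)
  [2] λ.λ.0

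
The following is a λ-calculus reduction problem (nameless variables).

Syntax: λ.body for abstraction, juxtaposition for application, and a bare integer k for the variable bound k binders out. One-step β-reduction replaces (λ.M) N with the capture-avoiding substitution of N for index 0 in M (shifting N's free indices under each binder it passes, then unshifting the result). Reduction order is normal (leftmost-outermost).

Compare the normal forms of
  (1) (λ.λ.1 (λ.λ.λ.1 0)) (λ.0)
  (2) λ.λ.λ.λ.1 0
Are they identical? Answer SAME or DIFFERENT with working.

Answer: SAME — A ⇓ λ.λ.λ.λ.1 0, B ⇓ λ.λ.λ.λ.1 0

Reduction:
Term A:
  start: (λ.λ.1 (λ.λ.λ.1 0)) (λ.0)
  [1] λ.(λ.0) (λ.λ.λ.1 0)
  [2] λ.λ.λ.λ.1 0

Term B:
  start: λ.λ.λ.λ.1 0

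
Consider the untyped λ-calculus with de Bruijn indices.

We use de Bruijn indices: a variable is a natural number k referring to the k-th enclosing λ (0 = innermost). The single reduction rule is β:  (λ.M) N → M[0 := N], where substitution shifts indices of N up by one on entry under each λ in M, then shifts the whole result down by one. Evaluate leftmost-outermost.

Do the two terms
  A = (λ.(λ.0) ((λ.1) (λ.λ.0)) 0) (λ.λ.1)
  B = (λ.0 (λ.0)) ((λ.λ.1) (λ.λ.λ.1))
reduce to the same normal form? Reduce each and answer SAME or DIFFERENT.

Answer: SAME — A ⇓ λ.λ.λ.1, B ⇓ λ.λ.λ.1

Derivation:
Term A:
  start: (λ.(λ.0) ((λ.1) (λ.λ.0)) 0) (λ.λ.1)
  →1  (λ.0) ((λ.λ.λ.1) (λ.λ.0)) (λ.λ.1)
  →2  (λ.λ.λ.1) (λ.λ.0) (λ.λ.1)
  →3  (λ.λ.1) (λ.λ.1)
  →4  λ.λ.λ.1

Term B:
  start: (λ.0 (λ.0)) ((λ.λ.1) (λ.λ.λ.1))
  →1  (λ.λ.1) (λ.λ.λ.1) (λ.0)
  →2  (λ.λ.λ.λ.1) (λ.0)
  →3  λ.λ.λ.1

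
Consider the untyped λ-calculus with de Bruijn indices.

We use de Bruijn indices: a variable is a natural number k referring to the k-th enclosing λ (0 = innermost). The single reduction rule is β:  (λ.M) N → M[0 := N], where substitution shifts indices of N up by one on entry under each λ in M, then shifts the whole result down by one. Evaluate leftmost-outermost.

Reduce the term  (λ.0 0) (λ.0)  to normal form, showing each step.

Answer: normal form = λ.0  (in 2 steps)

Derivation:
  start: (λ.0 0) (λ.0)
  [1] (λ.0) (λ.0)
  [2] λ.0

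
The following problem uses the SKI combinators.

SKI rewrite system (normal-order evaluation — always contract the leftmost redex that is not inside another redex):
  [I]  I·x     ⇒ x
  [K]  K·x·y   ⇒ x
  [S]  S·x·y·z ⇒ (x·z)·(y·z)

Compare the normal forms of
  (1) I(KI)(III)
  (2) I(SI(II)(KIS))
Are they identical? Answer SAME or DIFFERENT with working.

Term A:
  start: I(KI)(III)
  →1  KI(III)
  →2  I

Term B:
  start: I(SI(II)(KIS))
  →1  SI(II)(KIS)
  →2  I(KIS)(II(KIS))
  →3  KIS(II(KIS))
  →4  I(II(KIS))
  →5  II(KIS)
  →6  I(KIS)
  →7  KIS
  →8  I

Answer: SAME — A ⇓ I, B ⇓ I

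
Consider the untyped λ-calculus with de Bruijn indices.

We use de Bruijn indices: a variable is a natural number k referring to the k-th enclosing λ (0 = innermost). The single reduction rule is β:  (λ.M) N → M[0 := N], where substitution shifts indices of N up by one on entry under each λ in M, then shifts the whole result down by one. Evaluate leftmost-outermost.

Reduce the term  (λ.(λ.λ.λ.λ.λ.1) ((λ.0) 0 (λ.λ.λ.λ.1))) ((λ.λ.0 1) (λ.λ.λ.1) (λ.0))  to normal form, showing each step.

  start: (λ.(λ.λ.λ.λ.λ.1) ((λ.0) 0 (λ.λ.λ.λ.1))) ((λ.λ.0 1) (λ.λ.λ.1) (λ.0))
  →1  (λ.λ.λ.λ.λ.1) ((λ.0) ((λ.λ.0 1) (λ.λ.λ.1) (λ.0)) (λ.λ.λ.λ.1))
  →2  λ.λ.λ.λ.1

Answer: normal form = λ.λ.λ.λ.1  (in 2 steps)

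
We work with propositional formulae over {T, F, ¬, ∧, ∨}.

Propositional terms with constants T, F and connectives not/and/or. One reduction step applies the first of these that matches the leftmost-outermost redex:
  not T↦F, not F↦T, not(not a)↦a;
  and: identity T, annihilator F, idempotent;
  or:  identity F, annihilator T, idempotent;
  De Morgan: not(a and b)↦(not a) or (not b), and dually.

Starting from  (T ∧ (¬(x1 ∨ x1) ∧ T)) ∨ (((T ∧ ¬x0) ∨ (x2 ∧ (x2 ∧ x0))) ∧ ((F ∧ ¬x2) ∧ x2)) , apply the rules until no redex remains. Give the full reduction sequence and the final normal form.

Answer: normal form = ¬x1  (in 9 steps)

Derivation:
  start: (T ∧ (¬(x1 ∨ x1) ∧ T)) ∨ (((T ∧ ¬x0) ∨ (x2 ∧ (x2 ∧ x0))) ∧ ((F ∧ ¬x2) ∧ x2))
  step 1: (¬(x1 ∨ x1) ∧ T) ∨ (((T ∧ ¬x0) ∨ (x2 ∧ (x2 ∧ x0))) ∧ ((F ∧ ¬x2) ∧ x2))
  step 2: ¬(x1 ∨ x1) ∨ (((T ∧ ¬x0) ∨ (x2 ∧ (x2 ∧ x0))) ∧ ((F ∧ ¬x2) ∧ x2))
  step 3: (¬x1 ∧ ¬x1) ∨ (((T ∧ ¬x0) ∨ (x2 ∧ (x2 ∧ x0))) ∧ ((F ∧ ¬x2) ∧ x2))
  step 4: ¬x1 ∨ (((T ∧ ¬x0) ∨ (x2 ∧ (x2 ∧ x0))) ∧ ((F ∧ ¬x2) ∧ x2))
  step 5: ¬x1 ∨ ((¬x0 ∨ (x2 ∧ (x2 ∧ x0))) ∧ ((F ∧ ¬x2) ∧ x2))
  step 6: ¬x1 ∨ ((¬x0 ∨ (x2 ∧ (x2 ∧ x0))) ∧ (F ∧ x2))
  step 7: ¬x1 ∨ ((¬x0 ∨ (x2 ∧ (x2 ∧ x0))) ∧ F)
  step 8: ¬x1 ∨ F
  step 9: ¬x1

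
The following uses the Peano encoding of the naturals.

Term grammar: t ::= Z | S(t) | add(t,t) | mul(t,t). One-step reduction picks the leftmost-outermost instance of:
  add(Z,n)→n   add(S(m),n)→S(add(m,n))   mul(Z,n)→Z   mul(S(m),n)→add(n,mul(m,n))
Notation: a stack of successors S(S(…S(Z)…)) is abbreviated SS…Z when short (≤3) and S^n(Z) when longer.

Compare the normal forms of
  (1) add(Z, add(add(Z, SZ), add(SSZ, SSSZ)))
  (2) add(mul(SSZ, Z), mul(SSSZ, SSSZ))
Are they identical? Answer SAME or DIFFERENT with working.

Term A:
  start: add(Z, add(add(Z, SZ), add(SSZ, SSSZ)))
  [1] add(add(Z, SZ), add(SSZ, SSSZ))
  [2] add(SZ, add(SSZ, SSSZ))
  [3] S(add(Z, add(SSZ, SSSZ)))
  [4] S(add(SSZ, SSSZ))
  [5] S(S(add(SZ, SSSZ)))
  [6] S(S(S(add(Z, SSSZ))))
  [7] S^6(Z)

Term B:
  start: add(mul(SSZ, Z), mul(SSSZ, SSSZ))
  [1] add(add(Z, mul(SZ, Z)), mul(SSSZ, SSSZ))
  [2] add(mul(SZ, Z), mul(SSSZ, SSSZ))
  [3] add(add(Z, mul(Z, Z)), mul(SSSZ, SSSZ))
  [4] add(mul(Z, Z), mul(SSSZ, SSSZ))
  [5] add(Z, mul(SSSZ, SSSZ))
  [6] mul(SSSZ, SSSZ)
  [7] add(SSSZ, mul(SSZ, SSSZ))
  [8] S(add(SSZ, mul(SSZ, SSSZ)))
  [9] S(S(add(SZ, mul(SSZ, SSSZ))))
  [10] S(S(S(add(Z, mul(SSZ, SSSZ)))))
  [11] S(S(S(mul(SSZ, SSSZ))))
  [12] S(S(S(add(SSSZ, mul(SZ, SSSZ)))))
  [13] S(S(S(S(add(SSZ, mul(SZ, SSSZ))))))
  [14] S(S(S(S(S(add(SZ, mul(SZ, SSSZ)))))))
  [15] S(S(S(S(S(S(add(Z, mul(SZ, SSSZ))))))))
  [16] S(S(S(S(S(S(mul(SZ, SSSZ)))))))
  [17] S(S(S(S(S(S(add(SSSZ, mul(Z, SSSZ))))))))
  [18] S(S(S(S(S(S(S(add(SSZ, mul(Z, SSSZ)))))))))
  [19] S(S(S(S(S(S(S(S(add(SZ, mul(Z, SSSZ))))))))))
  [20] S(S(S(S(S(S(S(S(S(add(Z, mul(Z, SSSZ)))))))))))
  [21] S(S(S(S(S(S(S(S(S(mul(Z, SSSZ))))))))))
  [22] S^9(Z)

Answer: DIFFERENT — A ⇓ S^6(Z), B ⇓ S^9(Z)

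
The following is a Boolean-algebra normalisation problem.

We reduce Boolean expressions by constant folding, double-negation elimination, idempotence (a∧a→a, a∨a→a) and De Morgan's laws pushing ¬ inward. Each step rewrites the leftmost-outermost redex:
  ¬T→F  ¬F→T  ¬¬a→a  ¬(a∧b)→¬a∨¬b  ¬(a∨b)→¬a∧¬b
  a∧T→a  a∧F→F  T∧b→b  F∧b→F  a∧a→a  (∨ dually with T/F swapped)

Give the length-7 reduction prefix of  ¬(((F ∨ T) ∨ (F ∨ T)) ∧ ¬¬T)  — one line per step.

Answer: after 7 steps: F ∨ ¬¬¬T

Derivation:
  start: ¬(((F ∨ T) ∨ (F ∨ T)) ∧ ¬¬T)
  step 1: ¬((F ∨ T) ∨ (F ∨ T)) ∨ ¬¬¬T
  step 2: (¬(F ∨ T) ∧ ¬(F ∨ T)) ∨ ¬¬¬T
  step 3: ¬(F ∨ T) ∨ ¬¬¬T
  step 4: (¬F ∧ ¬T) ∨ ¬¬¬T
  step 5: (T ∧ ¬T) ∨ ¬¬¬T
  step 6: ¬T ∨ ¬¬¬T
  step 7: F ∨ ¬¬¬T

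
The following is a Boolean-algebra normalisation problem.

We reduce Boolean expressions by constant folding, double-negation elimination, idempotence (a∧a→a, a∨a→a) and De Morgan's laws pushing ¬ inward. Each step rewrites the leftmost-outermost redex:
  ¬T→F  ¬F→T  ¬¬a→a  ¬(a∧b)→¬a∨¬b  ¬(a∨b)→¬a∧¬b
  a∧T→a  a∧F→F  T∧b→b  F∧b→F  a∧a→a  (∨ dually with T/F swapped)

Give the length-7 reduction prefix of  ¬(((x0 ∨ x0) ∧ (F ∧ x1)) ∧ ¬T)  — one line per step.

Answer: after 7 steps: (¬x0 ∨ T) ∨ ¬¬T

Working:
  start: ¬(((x0 ∨ x0) ∧ (F ∧ x1)) ∧ ¬T)
  [1] ¬((x0 ∨ x0) ∧ (F ∧ x1)) ∨ ¬¬T
  [2] (¬(x0 ∨ x0) ∨ ¬(F ∧ x1)) ∨ ¬¬T
  [3] ((¬x0 ∧ ¬x0) ∨ ¬(F ∧ x1)) ∨ ¬¬T
  [4] (¬x0 ∨ ¬(F ∧ x1)) ∨ ¬¬T
  [5] (¬x0 ∨ (¬F ∨ ¬x1)) ∨ ¬¬T
  [6] (¬x0 ∨ (T ∨ ¬x1)) ∨ ¬¬T
  [7] (¬x0 ∨ T) ∨ ¬¬T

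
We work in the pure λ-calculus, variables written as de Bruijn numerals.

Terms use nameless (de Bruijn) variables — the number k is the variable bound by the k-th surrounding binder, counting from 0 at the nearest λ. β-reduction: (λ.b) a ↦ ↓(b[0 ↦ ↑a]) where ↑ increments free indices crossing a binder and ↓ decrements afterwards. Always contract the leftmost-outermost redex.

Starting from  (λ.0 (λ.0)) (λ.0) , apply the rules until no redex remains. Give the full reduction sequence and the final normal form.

Answer: normal form = λ.0  (in 2 steps)

Working:
  start: (λ.0 (λ.0)) (λ.0)
  →1  (λ.0) (λ.0)
  →2  λ.0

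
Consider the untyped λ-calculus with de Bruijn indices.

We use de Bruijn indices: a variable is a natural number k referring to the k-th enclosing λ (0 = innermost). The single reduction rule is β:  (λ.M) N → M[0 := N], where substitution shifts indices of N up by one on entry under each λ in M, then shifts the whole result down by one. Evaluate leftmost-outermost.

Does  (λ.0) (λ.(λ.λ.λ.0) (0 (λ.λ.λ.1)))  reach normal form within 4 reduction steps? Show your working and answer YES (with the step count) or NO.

Answer: YES — reaches normal form λ.λ.λ.0 in 2 ≤ 4 steps

Working:
  start: (λ.0) (λ.(λ.λ.λ.0) (0 (λ.λ.λ.1)))
  step 1: λ.(λ.λ.λ.0) (0 (λ.λ.λ.1))
  step 2: λ.λ.λ.0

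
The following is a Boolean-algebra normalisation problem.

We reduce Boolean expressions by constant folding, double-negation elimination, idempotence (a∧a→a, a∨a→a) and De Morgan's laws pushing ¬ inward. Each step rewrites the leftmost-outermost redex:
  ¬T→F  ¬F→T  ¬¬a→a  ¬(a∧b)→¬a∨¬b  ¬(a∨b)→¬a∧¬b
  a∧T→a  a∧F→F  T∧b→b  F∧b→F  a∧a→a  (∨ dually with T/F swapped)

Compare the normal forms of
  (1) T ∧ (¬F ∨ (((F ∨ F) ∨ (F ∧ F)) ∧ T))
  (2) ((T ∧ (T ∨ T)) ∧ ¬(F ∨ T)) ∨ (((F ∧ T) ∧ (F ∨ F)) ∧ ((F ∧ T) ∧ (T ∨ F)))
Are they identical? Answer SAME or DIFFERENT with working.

Term A:
  start: T ∧ (¬F ∨ (((F ∨ F) ∨ (F ∧ F)) ∧ T))
  →1  ¬F ∨ (((F ∨ F) ∨ (F ∧ F)) ∧ T)
  →2  T ∨ (((F ∨ F) ∨ (F ∧ F)) ∧ T)
  →3  T

Term B:
  start: ((T ∧ (T ∨ T)) ∧ ¬(F ∨ T)) ∨ (((F ∧ T) ∧ (F ∨ F)) ∧ ((F ∧ T) ∧ (T ∨ F)))
  →1  ((T ∨ T) ∧ ¬(F ∨ T)) ∨ (((F ∧ T) ∧ (F ∨ F)) ∧ ((F ∧ T) ∧ (T ∨ F)))
  →2  (T ∧ ¬(F ∨ T)) ∨ (((F ∧ T) ∧ (F ∨ F)) ∧ ((F ∧ T) ∧ (T ∨ F)))
  →3  ¬(F ∨ T) ∨ (((F ∧ T) ∧ (F ∨ F)) ∧ ((F ∧ T) ∧ (T ∨ F)))
  →4  (¬F ∧ ¬T) ∨ (((F ∧ T) ∧ (F ∨ F)) ∧ ((F ∧ T) ∧ (T ∨ F)))
  →5  (T ∧ ¬T) ∨ (((F ∧ T) ∧ (F ∨ F)) ∧ ((F ∧ T) ∧ (T ∨ F)))
  →6  ¬T ∨ (((F ∧ T) ∧ (F ∨ F)) ∧ ((F ∧ T) ∧ (T ∨ F)))
  →7  F ∨ (((F ∧ T) ∧ (F ∨ F)) ∧ ((F ∧ T) ∧ (T ∨ F)))
  →8  ((F ∧ T) ∧ (F ∨ F)) ∧ ((F ∧ T) ∧ (T ∨ F))
  →9  (F ∧ (F ∨ F)) ∧ ((F ∧ T) ∧ (T ∨ F))
  →10  F ∧ ((F ∧ T) ∧ (T ∨ F))
  →11  F

Answer: DIFFERENT — A ⇓ T, B ⇓ F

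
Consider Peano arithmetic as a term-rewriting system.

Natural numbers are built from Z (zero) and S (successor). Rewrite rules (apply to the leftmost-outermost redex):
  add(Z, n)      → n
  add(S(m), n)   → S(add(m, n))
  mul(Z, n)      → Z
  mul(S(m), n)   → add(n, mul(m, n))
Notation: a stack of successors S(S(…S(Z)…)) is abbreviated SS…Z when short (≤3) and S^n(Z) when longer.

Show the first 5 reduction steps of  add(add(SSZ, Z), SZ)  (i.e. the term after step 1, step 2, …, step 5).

Answer: after 5 steps: S(S(add(Z, SZ)))

Reduction:
  start: add(add(SSZ, Z), SZ)
  →1  add(S(add(SZ, Z)), SZ)
  →2  S(add(add(SZ, Z), SZ))
  →3  S(add(S(add(Z, Z)), SZ))
  →4  S(S(add(add(Z, Z), SZ)))
  →5  S(S(add(Z, SZ)))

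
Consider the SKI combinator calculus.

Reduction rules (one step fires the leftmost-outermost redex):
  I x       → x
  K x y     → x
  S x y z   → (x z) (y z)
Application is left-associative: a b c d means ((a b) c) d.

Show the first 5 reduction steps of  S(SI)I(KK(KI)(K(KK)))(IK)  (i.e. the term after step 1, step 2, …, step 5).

  start: S(SI)I(KK(KI)(K(KK)))(IK)
  →1  SI(KK(KI)(K(KK)))(I(KK(KI)(K(KK))))(IK)
  →2  I(I(KK(KI)(K(KK))))(KK(KI)(K(KK))(I(KK(KI)(K(KK)))))(IK)
  →3  I(KK(KI)(K(KK)))(KK(KI)(K(KK))(I(KK(KI)(K(KK)))))(IK)
  →4  KK(KI)(K(KK))(KK(KI)(K(KK))(I(KK(KI)(K(KK)))))(IK)
  →5  K(K(KK))(KK(KI)(K(KK))(I(KK(KI)(K(KK)))))(IK)

Answer: after 5 steps: K(K(KK))(KK(KI)(K(KK))(I(KK(KI)(K(KK)))))(IK)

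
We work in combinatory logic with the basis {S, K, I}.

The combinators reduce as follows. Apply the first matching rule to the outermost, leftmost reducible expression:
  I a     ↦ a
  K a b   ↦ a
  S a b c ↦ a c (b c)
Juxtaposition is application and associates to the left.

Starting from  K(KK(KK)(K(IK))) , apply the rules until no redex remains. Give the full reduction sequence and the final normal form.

Answer: normal form = K(K(KK))  (in 2 steps)

Derivation:
  start: K(KK(KK)(K(IK)))
  [1] K(K(K(IK)))
  [2] K(K(KK))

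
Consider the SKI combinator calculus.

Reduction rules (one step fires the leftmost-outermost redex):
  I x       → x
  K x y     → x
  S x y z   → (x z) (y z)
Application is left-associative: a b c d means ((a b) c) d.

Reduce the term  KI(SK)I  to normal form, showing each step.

  start: KI(SK)I
  [1] II
  [2] I

Answer: normal form = I  (in 2 steps)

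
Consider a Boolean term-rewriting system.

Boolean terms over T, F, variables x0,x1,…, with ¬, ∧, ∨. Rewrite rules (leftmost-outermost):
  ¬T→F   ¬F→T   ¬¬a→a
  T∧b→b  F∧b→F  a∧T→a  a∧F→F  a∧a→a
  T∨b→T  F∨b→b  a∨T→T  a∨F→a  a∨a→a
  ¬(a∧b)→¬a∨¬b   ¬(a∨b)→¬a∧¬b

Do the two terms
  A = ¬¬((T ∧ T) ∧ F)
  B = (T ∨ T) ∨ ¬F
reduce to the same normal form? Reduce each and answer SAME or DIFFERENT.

Term A:
  start: ¬¬((T ∧ T) ∧ F)
  step 1: (T ∧ T) ∧ F
  step 2: F

Term B:
  start: (T ∨ T) ∨ ¬F
  step 1: T ∨ ¬F
  step 2: T

Answer: DIFFERENT — A ⇓ F, B ⇓ T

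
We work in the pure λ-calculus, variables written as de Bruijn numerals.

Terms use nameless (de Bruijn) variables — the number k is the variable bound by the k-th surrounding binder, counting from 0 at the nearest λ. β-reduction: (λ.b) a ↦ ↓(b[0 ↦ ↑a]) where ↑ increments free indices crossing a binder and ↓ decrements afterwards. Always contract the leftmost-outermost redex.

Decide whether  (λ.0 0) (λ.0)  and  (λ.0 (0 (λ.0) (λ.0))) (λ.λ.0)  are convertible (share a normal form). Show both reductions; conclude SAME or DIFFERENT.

Term A:
  start: (λ.0 0) (λ.0)
  [1] (λ.0) (λ.0)
  [2] λ.0

Term B:
  start: (λ.0 (0 (λ.0) (λ.0))) (λ.λ.0)
  [1] (λ.λ.0) ((λ.λ.0) (λ.0) (λ.0))
  [2] λ.0

Answer: SAME — A ⇓ λ.0, B ⇓ λ.0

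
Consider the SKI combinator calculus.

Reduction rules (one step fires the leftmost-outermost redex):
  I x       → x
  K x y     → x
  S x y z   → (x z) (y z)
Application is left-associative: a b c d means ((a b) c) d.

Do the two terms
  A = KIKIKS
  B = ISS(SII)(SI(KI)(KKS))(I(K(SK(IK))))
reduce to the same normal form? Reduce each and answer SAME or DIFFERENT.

Answer: DIFFERENT — A ⇓ KS, B ⇓ K(SKK)

Reduction:
Term A:
  start: KIKIKS
  →1  IIKS
  →2  IKS
  →3  KS

Term B:
  start: ISS(SII)(SI(KI)(KKS))(I(K(SK(IK))))
  →1  SS(SII)(SI(KI)(KKS))(I(K(SK(IK))))
  →2  S(SI(KI)(KKS))(SII(SI(KI)(KKS)))(I(K(SK(IK))))
  →3  SI(KI)(KKS)(I(K(SK(IK))))(SII(SI(KI)(KKS))(I(K(SK(IK)))))
  →4  I(KKS)(KI(KKS))(I(K(SK(IK))))(SII(SI(KI)(KKS))(I(K(SK(IK)))))
  →5  KKS(KI(KKS))(I(K(SK(IK))))(SII(SI(KI)(KKS))(I(K(SK(IK)))))
  →6  K(KI(KKS))(I(K(SK(IK))))(SII(SI(KI)(KKS))(I(K(SK(IK)))))
  →7  KI(KKS)(SII(SI(KI)(KKS))(I(K(SK(IK)))))
  →8  I(SII(SI(KI)(KKS))(I(K(SK(IK)))))
  →9  SII(SI(KI)(KKS))(I(K(SK(IK))))
  →10  I(SI(KI)(KKS))(I(SI(KI)(KKS)))(I(K(SK(IK))))
  →11  SI(KI)(KKS)(I(SI(KI)(KKS)))(I(K(SK(IK))))
  →12  I(KKS)(KI(KKS))(I(SI(KI)(KKS)))(I(K(SK(IK))))
  →13  KKS(KI(KKS))(I(SI(KI)(KKS)))(I(K(SK(IK))))
  →14  K(KI(KKS))(I(SI(KI)(KKS)))(I(K(SK(IK))))
  →15  KI(KKS)(I(K(SK(IK))))
  →16  I(I(K(SK(IK))))
  →17  I(K(SK(IK)))
  →18  K(SK(IK))
  →19  K(SKK)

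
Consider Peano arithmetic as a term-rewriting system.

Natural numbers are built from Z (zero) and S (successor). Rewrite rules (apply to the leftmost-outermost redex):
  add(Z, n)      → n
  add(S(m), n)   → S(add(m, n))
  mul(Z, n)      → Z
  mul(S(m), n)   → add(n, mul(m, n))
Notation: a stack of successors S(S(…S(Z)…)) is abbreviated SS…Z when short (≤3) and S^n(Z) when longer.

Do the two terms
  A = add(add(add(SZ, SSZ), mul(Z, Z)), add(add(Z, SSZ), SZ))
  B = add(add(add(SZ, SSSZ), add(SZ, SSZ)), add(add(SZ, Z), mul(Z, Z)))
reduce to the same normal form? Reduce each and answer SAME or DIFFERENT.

Term A:
  start: add(add(add(SZ, SSZ), mul(Z, Z)), add(add(Z, SSZ), SZ))
  step 1: add(add(S(add(Z, SSZ)), mul(Z, Z)), add(add(Z, SSZ), SZ))
  step 2: add(S(add(add(Z, SSZ), mul(Z, Z))), add(add(Z, SSZ), SZ))
  step 3: S(add(add(add(Z, SSZ), mul(Z, Z)), add(add(Z, SSZ), SZ)))
  step 4: S(add(add(SSZ, mul(Z, Z)), add(add(Z, SSZ), SZ)))
  step 5: S(add(S(add(SZ, mul(Z, Z))), add(add(Z, SSZ), SZ)))
  step 6: S(S(add(add(SZ, mul(Z, Z)), add(add(Z, SSZ), SZ))))
  step 7: S(S(add(S(add(Z, mul(Z, Z))), add(add(Z, SSZ), SZ))))
  step 8: S(S(S(add(add(Z, mul(Z, Z)), add(add(Z, SSZ), SZ)))))
  step 9: S(S(S(add(mul(Z, Z), add(add(Z, SSZ), SZ)))))
  step 10: S(S(S(add(Z, add(add(Z, SSZ), SZ)))))
  step 11: S(S(S(add(add(Z, SSZ), SZ))))
  step 12: S(S(S(add(SSZ, SZ))))
  step 13: S(S(S(S(add(SZ, SZ)))))
  step 14: S(S(S(S(S(add(Z, SZ))))))
  step 15: S^6(Z)

Term B:
  start: add(add(add(SZ, SSSZ), add(SZ, SSZ)), add(add(SZ, Z), mul(Z, Z)))
  step 1: add(add(S(add(Z, SSSZ)), add(SZ, SSZ)), add(add(SZ, Z), mul(Z, Z)))
  step 2: add(S(add(add(Z, SSSZ), add(SZ, SSZ))), add(add(SZ, Z), mul(Z, Z)))
  step 3: S(add(add(add(Z, SSSZ), add(SZ, SSZ)), add(add(SZ, Z), mul(Z, Z))))
  step 4: S(add(add(SSSZ, add(SZ, SSZ)), add(add(SZ, Z), mul(Z, Z))))
  step 5: S(add(S(add(SSZ, add(SZ, SSZ))), add(add(SZ, Z), mul(Z, Z))))
  step 6: S(S(add(add(SSZ, add(SZ, SSZ)), add(add(SZ, Z), mul(Z, Z)))))
  step 7: S(S(add(S(add(SZ, add(SZ, SSZ))), add(add(SZ, Z), mul(Z, Z)))))
  step 8: S(S(S(add(add(SZ, add(SZ, SSZ)), add(add(SZ, Z), mul(Z, Z))))))
  step 9: S(S(S(add(S(add(Z, add(SZ, SSZ))), add(add(SZ, Z), mul(Z, Z))))))
  step 10: S(S(S(S(add(add(Z, add(SZ, SSZ)), add(add(SZ, Z), mul(Z, Z)))))))
  step 11: S(S(S(S(add(add(SZ, SSZ), add(add(SZ, Z), mul(Z, Z)))))))
  step 12: S(S(S(S(add(S(add(Z, SSZ)), add(add(SZ, Z), mul(Z, Z)))))))
  step 13: S(S(S(S(S(add(add(Z, SSZ), add(add(SZ, Z), mul(Z, Z))))))))
  step 14: S(S(S(S(S(add(SSZ, add(add(SZ, Z), mul(Z, Z))))))))
  step 15: S(S(S(S(S(S(add(SZ, add(add(SZ, Z), mul(Z, Z)))))))))
  step 16: S(S(S(S(S(S(S(add(Z, add(add(SZ, Z), mul(Z, Z))))))))))
  step 17: S(S(S(S(S(S(S(add(add(SZ, Z), mul(Z, Z)))))))))
  step 18: S(S(S(S(S(S(S(add(S(add(Z, Z)), mul(Z, Z)))))))))
  step 19: S(S(S(S(S(S(S(S(add(add(Z, Z), mul(Z, Z))))))))))
  step 20: S(S(S(S(S(S(S(S(add(Z, mul(Z, Z))))))))))
  step 21: S(S(S(S(S(S(S(S(mul(Z, Z)))))))))
  step 22: S^8(Z)

Answer: DIFFERENT — A ⇓ S^6(Z), B ⇓ S^8(Z)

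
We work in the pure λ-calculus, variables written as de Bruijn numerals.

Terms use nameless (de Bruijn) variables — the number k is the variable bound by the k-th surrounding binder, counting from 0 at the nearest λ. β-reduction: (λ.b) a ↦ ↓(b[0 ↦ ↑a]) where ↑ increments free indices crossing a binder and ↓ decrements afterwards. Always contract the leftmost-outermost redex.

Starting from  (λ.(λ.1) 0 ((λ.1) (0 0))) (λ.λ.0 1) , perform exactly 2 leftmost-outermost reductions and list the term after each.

  start: (λ.(λ.1) 0 ((λ.1) (0 0))) (λ.λ.0 1)
  [1] (λ.λ.λ.0 1) (λ.λ.0 1) ((λ.λ.λ.0 1) ((λ.λ.0 1) (λ.λ.0 1)))
  [2] (λ.λ.0 1) ((λ.λ.λ.0 1) ((λ.λ.0 1) (λ.λ.0 1)))

Answer: after 2 steps: (λ.λ.0 1) ((λ.λ.λ.0 1) ((λ.λ.0 1) (λ.λ.0 1)))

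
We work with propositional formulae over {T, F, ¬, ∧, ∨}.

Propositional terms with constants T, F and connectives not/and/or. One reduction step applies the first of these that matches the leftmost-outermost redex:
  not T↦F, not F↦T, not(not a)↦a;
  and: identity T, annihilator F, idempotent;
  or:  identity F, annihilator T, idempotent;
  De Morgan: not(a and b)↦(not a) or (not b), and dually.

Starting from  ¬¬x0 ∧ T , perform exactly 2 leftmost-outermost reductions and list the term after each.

  start: ¬¬x0 ∧ T
  [1] ¬¬x0
  [2] x0

Answer: after 2 steps: x0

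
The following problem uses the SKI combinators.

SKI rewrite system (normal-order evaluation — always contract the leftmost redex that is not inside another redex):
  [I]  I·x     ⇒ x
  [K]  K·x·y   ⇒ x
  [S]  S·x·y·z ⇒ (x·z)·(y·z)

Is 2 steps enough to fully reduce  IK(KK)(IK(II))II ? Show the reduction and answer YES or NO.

Answer: NO — after 2 steps the term is KKII, not yet normal

Reduction:
  start: IK(KK)(IK(II))II
  step 1: K(KK)(IK(II))II
  step 2: KKII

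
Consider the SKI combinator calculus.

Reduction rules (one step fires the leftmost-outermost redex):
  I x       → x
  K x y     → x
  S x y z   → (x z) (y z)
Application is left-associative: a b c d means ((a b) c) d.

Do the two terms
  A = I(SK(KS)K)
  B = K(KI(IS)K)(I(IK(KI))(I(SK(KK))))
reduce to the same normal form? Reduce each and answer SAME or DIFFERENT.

Answer: SAME — A ⇓ K, B ⇓ K

Working:
Term A:
  start: I(SK(KS)K)
  step 1: SK(KS)K
  step 2: KK(KSK)
  step 3: K

Term B:
  start: K(KI(IS)K)(I(IK(KI))(I(SK(KK))))
  step 1: KI(IS)K
  step 2: IK
  step 3: K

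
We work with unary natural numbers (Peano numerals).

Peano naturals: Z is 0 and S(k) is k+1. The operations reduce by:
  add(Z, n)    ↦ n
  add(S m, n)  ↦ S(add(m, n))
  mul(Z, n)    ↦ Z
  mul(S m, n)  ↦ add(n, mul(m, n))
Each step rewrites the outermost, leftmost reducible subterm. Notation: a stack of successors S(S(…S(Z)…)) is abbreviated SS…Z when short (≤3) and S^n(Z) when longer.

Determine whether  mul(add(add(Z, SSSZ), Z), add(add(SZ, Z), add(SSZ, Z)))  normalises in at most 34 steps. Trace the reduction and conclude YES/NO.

  start: mul(add(add(Z, SSSZ), Z), add(add(SZ, Z), add(SSZ, Z)))
  →1  mul(add(SSSZ, Z), add(add(SZ, Z), add(SSZ, Z)))
  →2  mul(S(add(SSZ, Z)), add(add(SZ, Z), add(SSZ, Z)))
  →3  add(add(add(SZ, Z), add(SSZ, Z)), mul(add(SSZ, Z), add(add(SZ, Z), add(SSZ, Z))))
  →4  add(add(S(add(Z, Z)), add(SSZ, Z)), mul(add(SSZ, Z), add(add(SZ, Z), add(SSZ, Z))))
  →5  add(S(add(add(Z, Z), add(SSZ, Z))), mul(add(SSZ, Z), add(add(SZ, Z), add(SSZ, Z))))
  →6  S(add(add(add(Z, Z), add(SSZ, Z)), mul(add(SSZ, Z), add(add(SZ, Z), add(SSZ, Z)))))
  →7  S(add(add(Z, add(SSZ, Z)), mul(add(SSZ, Z), add(add(SZ, Z), add(SSZ, Z)))))
  →8  S(add(add(SSZ, Z), mul(add(SSZ, Z), add(add(SZ, Z), add(SSZ, Z)))))
  →9  S(add(S(add(SZ, Z)), mul(add(SSZ, Z), add(add(SZ, Z), add(SSZ, Z)))))
  →10  S(S(add(add(SZ, Z), mul(add(SSZ, Z), add(add(SZ, Z), add(SSZ, Z))))))
  →11  S(S(add(S(add(Z, Z)), mul(add(SSZ, Z), add(add(SZ, Z), add(SSZ, Z))))))
  →12  S(S(S(add(add(Z, Z), mul(add(SSZ, Z), add(add(SZ, Z), add(SSZ, Z)))))))
  →13  S(S(S(add(Z, mul(add(SSZ, Z), add(add(SZ, Z), add(SSZ, Z)))))))
  →14  S(S(S(mul(add(SSZ, Z), add(add(SZ, Z), add(SSZ, Z))))))
  →15  S(S(S(mul(S(add(SZ, Z)), add(add(SZ, Z), add(SSZ, Z))))))
  →16  S(S(S(add(add(add(SZ, Z), add(SSZ, Z)), mul(add(SZ, Z), add(add(SZ, Z), add(SSZ, Z)))))))
  →17  S(S(S(add(add(S(add(Z, Z)), add(SSZ, Z)), mul(add(SZ, Z), add(add(SZ, Z), add(SSZ, Z)))))))
  →18  S(S(S(add(S(add(add(Z, Z), add(SSZ, Z))), mul(add(SZ, Z), add(add(SZ, Z), add(SSZ, Z)))))))
  →19  S(S(S(S(add(add(add(Z, Z), add(SSZ, Z)), mul(add(SZ, Z), add(add(SZ, Z), add(SSZ, Z))))))))
  →20  S(S(S(S(add(add(Z, add(SSZ, Z)), mul(add(SZ, Z), add(add(SZ, Z), add(SSZ, Z))))))))
  →21  S(S(S(S(add(add(SSZ, Z), mul(add(SZ, Z), add(add(SZ, Z), add(SSZ, Z))))))))
  →22  S(S(S(S(add(S(add(SZ, Z)), mul(add(SZ, Z), add(add(SZ, Z), add(SSZ, Z))))))))
  →23  S(S(S(S(S(add(add(SZ, Z), mul(add(SZ, Z), add(add(SZ, Z), add(SSZ, Z)))))))))
  →24  S(S(S(S(S(add(S(add(Z, Z)), mul(add(SZ, Z), add(add(SZ, Z), add(SSZ, Z)))))))))
  →25  S(S(S(S(S(S(add(add(Z, Z), mul(add(SZ, Z), add(add(SZ, Z), add(SSZ, Z))))))))))
  →26  S(S(S(S(S(S(add(Z, mul(add(SZ, Z), add(add(SZ, Z), add(SSZ, Z))))))))))
  →27  S(S(S(S(S(S(mul(add(SZ, Z), add(add(SZ, Z), add(SSZ, Z)))))))))
  →28  S(S(S(S(S(S(mul(S(add(Z, Z)), add(add(SZ, Z), add(SSZ, Z)))))))))
  →29  S(S(S(S(S(S(add(add(add(SZ, Z), add(SSZ, Z)), mul(add(Z, Z), add(add(SZ, Z), add(SSZ, Z))))))))))
  →30  S(S(S(S(S(S(add(add(S(add(Z, Z)), add(SSZ, Z)), mul(add(Z, Z), add(add(SZ, Z), add(SSZ, Z))))))))))
  →31  S(S(S(S(S(S(add(S(add(add(Z, Z), add(SSZ, Z))), mul(add(Z, Z), add(add(SZ, Z), add(SSZ, Z))))))))))
  →32  S(S(S(S(S(S(S(add(add(add(Z, Z), add(SSZ, Z)), mul(add(Z, Z), add(add(SZ, Z), add(SSZ, Z)))))))))))
  →33  S(S(S(S(S(S(S(add(add(Z, add(SSZ, Z)), mul(add(Z, Z), add(add(SZ, Z), add(SSZ, Z)))))))))))
  →34  S(S(S(S(S(S(S(add(add(SSZ, Z), mul(add(Z, Z), add(add(SZ, Z), add(SSZ, Z)))))))))))

Answer: NO — after 34 steps the term is S(S(S(S(S(S(S(add(add(SSZ, Z), mul(add(Z, Z), add(add(SZ, Z), add(SSZ, Z))))))))))), not yet normal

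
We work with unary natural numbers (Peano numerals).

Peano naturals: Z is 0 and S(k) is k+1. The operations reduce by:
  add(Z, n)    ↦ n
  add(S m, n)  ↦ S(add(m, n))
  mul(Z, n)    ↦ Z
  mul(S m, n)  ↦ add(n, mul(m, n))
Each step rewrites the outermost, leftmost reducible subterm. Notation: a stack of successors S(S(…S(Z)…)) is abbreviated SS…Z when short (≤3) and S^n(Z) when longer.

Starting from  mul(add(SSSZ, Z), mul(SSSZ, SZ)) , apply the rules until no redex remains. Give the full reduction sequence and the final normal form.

Answer: normal form = S^9(Z)  (in 50 steps)

Derivation:
  start: mul(add(SSSZ, Z), mul(SSSZ, SZ))
  [1] mul(S(add(SSZ, Z)), mul(SSSZ, SZ))
  [2] add(mul(SSSZ, SZ), mul(add(SSZ, Z), mul(SSSZ, SZ)))
  [3] add(add(SZ, mul(SSZ, SZ)), mul(add(SSZ, Z), mul(SSSZ, SZ)))
  [4] add(S(add(Z, mul(SSZ, SZ))), mul(add(SSZ, Z), mul(SSSZ, SZ)))
  [5] S(add(add(Z, mul(SSZ, SZ)), mul(add(SSZ, Z), mul(SSSZ, SZ))))
  [6] S(add(mul(SSZ, SZ), mul(add(SSZ, Z), mul(SSSZ, SZ))))
  [7] S(add(add(SZ, mul(SZ, SZ)), mul(add(SSZ, Z), mul(SSSZ, SZ))))
  [8] S(add(S(add(Z, mul(SZ, SZ))), mul(add(SSZ, Z), mul(SSSZ, SZ))))
  [9] S(S(add(add(Z, mul(SZ, SZ)), mul(add(SSZ, Z), mul(SSSZ, SZ)))))
  [10] S(S(add(mul(SZ, SZ), mul(add(SSZ, Z), mul(SSSZ, SZ)))))
  [11] S(S(add(add(SZ, mul(Z, SZ)), mul(add(SSZ, Z), mul(SSSZ, SZ)))))
  [12] S(S(add(S(add(Z, mul(Z, SZ))), mul(add(SSZ, Z), mul(SSSZ, SZ)))))
  [13] S(S(S(add(add(Z, mul(Z, SZ)), mul(add(SSZ, Z), mul(SSSZ, SZ))))))
  [14] S(S(S(add(mul(Z, SZ), mul(add(SSZ, Z), mul(SSSZ, SZ))))))
  [15] S(S(S(add(Z, mul(add(SSZ, Z), mul(SSSZ, SZ))))))
  [16] S(S(S(mul(add(SSZ, Z), mul(SSSZ, SZ)))))
  [17] S(S(S(mul(S(add(SZ, Z)), mul(SSSZ, SZ)))))
  [18] S(S(S(add(mul(SSSZ, SZ), mul(add(SZ, Z), mul(SSSZ, SZ))))))
  [19] S(S(S(add(add(SZ, mul(SSZ, SZ)), mul(add(SZ, Z), mul(SSSZ, SZ))))))
  [20] S(S(S(add(S(add(Z, mul(SSZ, SZ))), mul(add(SZ, Z), mul(SSSZ, SZ))))))
  [21] S(S(S(S(add(add(Z, mul(SSZ, SZ)), mul(add(SZ, Z), mul(SSSZ, SZ)))))))
  [22] S(S(S(S(add(mul(SSZ, SZ), mul(add(SZ, Z), mul(SSSZ, SZ)))))))
  [23] S(S(S(S(add(add(SZ, mul(SZ, SZ)), mul(add(SZ, Z), mul(SSSZ, SZ)))))))
  [24] S(S(S(S(add(S(add(Z, mul(SZ, SZ))), mul(add(SZ, Z), mul(SSSZ, SZ)))))))
  [25] S(S(S(S(S(add(add(Z, mul(SZ, SZ)), mul(add(SZ, Z), mul(SSSZ, SZ))))))))
  [26] S(S(S(S(S(add(mul(SZ, SZ), mul(add(SZ, Z), mul(SSSZ, SZ))))))))
  [27] S(S(S(S(S(add(add(SZ, mul(Z, SZ)), mul(add(SZ, Z), mul(SSSZ, SZ))))))))
  [28] S(S(S(S(S(add(S(add(Z, mul(Z, SZ))), mul(add(SZ, Z), mul(SSSZ, SZ))))))))
  [29] S(S(S(S(S(S(add(add(Z, mul(Z, SZ)), mul(add(SZ, Z), mul(SSSZ, SZ)))))))))
  [30] S(S(S(S(S(S(add(mul(Z, SZ), mul(add(SZ, Z), mul(SSSZ, SZ)))))))))
  [31] S(S(S(S(S(S(add(Z, mul(add(SZ, Z), mul(SSSZ, SZ)))))))))
  [32] S(S(S(S(S(S(mul(add(SZ, Z), mul(SSSZ, SZ))))))))
  [33] S(S(S(S(S(S(mul(S(add(Z, Z)), mul(SSSZ, SZ))))))))
  [34] S(S(S(S(S(S(add(mul(SSSZ, SZ), mul(add(Z, Z), mul(SSSZ, SZ)))))))))
  [35] S(S(S(S(S(S(add(add(SZ, mul(SSZ, SZ)), mul(add(Z, Z), mul(SSSZ, SZ)))))))))
  [36] S(S(S(S(S(S(add(S(add(Z, mul(SSZ, SZ))), mul(add(Z, Z), mul(SSSZ, SZ)))))))))
  [37] S(S(S(S(S(S(S(add(add(Z, mul(SSZ, SZ)), mul(add(Z, Z), mul(SSSZ, SZ))))))))))
  [38] S(S(S(S(S(S(S(add(mul(SSZ, SZ), mul(add(Z, Z), mul(SSSZ, SZ))))))))))
  [39] S(S(S(S(S(S(S(add(add(SZ, mul(SZ, SZ)), mul(add(Z, Z), mul(SSSZ, SZ))))))))))
  [40] S(S(S(S(S(S(S(add(S(add(Z, mul(SZ, SZ))), mul(add(Z, Z), mul(SSSZ, SZ))))))))))
  [41] S(S(S(S(S(S(S(S(add(add(Z, mul(SZ, SZ)), mul(add(Z, Z), mul(SSSZ, SZ)))))))))))
  [42] S(S(S(S(S(S(S(S(add(mul(SZ, SZ), mul(add(Z, Z), mul(SSSZ, SZ)))))))))))
  [43] S(S(S(S(S(S(S(S(add(add(SZ, mul(Z, SZ)), mul(add(Z, Z), mul(SSSZ, SZ)))))))))))
  [44] S(S(S(S(S(S(S(S(add(S(add(Z, mul(Z, SZ))), mul(add(Z, Z), mul(SSSZ, SZ)))))))))))
  [45] S(S(S(S(S(S(S(S(S(add(add(Z, mul(Z, SZ)), mul(add(Z, Z), mul(SSSZ, SZ))))))))))))
  [46] S(S(S(S(S(S(S(S(S(add(mul(Z, SZ), mul(add(Z, Z), mul(SSSZ, SZ))))))))))))
  [47] S(S(S(S(S(S(S(S(S(add(Z, mul(add(Z, Z), mul(SSSZ, SZ))))))))))))
  [48] S(S(S(S(S(S(S(S(S(mul(add(Z, Z), mul(SSSZ, SZ)))))))))))
  [49] S(S(S(S(S(S(S(S(S(mul(Z, mul(SSSZ, SZ)))))))))))
  [50] S^9(Z)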